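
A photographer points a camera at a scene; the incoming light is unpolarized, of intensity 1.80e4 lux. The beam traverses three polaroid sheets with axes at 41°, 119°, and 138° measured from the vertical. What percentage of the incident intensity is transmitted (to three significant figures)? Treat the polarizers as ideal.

Unpolarized light through the first polarizer → I₁ = 1.80e4 lux/2 = 9000 lux, polarized at 41°.
I₂ = I₁ · cos²(78°) = 9000 · 0.04323 = 389 lux.
I₃ = I₂ · cos²(19°) = 389 · 0.894 = 347.8 lux.
That is 1.932% of the incident intensity.

≈ 1.93%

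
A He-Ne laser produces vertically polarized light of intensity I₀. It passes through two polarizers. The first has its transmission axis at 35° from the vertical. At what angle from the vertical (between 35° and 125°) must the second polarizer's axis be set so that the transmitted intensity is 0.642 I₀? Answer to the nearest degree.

I₁ = I₀ cos²(35° − 0°) = I₀ cos²(35°) = 0.671 I₀.
Need I₂/I₀ = 0.642, so cos²(θ − 35°) = 0.642 / 0.671 = 0.9568.
θ − 35° = arccos(√0.9568) = 12.0°, giving θ ≈ 35 + 12.0 = 47.0°.

θ ≈ 47°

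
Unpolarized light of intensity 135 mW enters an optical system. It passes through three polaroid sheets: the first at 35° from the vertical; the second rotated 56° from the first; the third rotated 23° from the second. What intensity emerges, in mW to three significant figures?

I ≈ 17.9 mW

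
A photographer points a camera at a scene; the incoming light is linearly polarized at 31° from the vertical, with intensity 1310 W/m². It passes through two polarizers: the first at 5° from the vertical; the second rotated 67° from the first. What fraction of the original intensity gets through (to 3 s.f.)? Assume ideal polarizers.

I/I₀ ≈ 0.123

I₁ = 1310 W/m² · cos²(26°) = 1058 W/m².
I₂ = I₁ · cos²(67°) = 1058 · 0.1527 = 161.6 W/m².
Transmitted fraction = 0.1233.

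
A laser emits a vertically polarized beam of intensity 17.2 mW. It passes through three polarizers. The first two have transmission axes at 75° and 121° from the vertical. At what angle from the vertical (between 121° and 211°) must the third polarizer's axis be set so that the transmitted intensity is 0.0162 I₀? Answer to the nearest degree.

θ ≈ 166°

By Malus's law, I₁ = I₀ cos²(75° − 0°) = I₀ cos²(75°) = 0.06699 I₀.
I₂ = I₁ cos²(121° − 75°) = 0.06699 I₀ · cos²(46°) = 0.03232 I₀.
Need I₃/I₀ = 0.0162, so cos²(θ − 121°) = 0.0162 / 0.03232 = 0.5012.
θ − 121° = arccos(√0.5012) = 44.9°, giving θ ≈ 121 + 44.9 = 165.9°.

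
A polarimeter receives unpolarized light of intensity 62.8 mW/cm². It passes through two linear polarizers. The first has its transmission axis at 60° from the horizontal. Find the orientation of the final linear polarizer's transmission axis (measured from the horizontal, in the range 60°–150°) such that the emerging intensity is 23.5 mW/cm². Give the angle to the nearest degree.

Unpolarized light through the first polarizer → I₁ = ½ I₀, now polarized at 60°.
Target fraction: 23.5 / 62.8 mW/cm² = 0.3742 of I₀.
Need I₂/I₀ = 0.3742, so cos²(θ − 60°) = 0.3742 / 0.5 = 0.7484.
θ − 60° = arccos(√0.7484) = 30.1°, giving θ ≈ 60 + 30.1 = 90.1°.

θ ≈ 90°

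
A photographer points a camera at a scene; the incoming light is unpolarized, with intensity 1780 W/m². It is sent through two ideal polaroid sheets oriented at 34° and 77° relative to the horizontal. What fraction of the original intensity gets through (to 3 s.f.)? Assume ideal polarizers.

Unpolarized light through the first polarizer → I₁ = 1780 W/m²/2 = 890 W/m², polarized at 34°.
I₂ = I₁ · cos²(43°) = 890 · 0.5349 = 476 W/m².
Transmitted fraction = 0.2674.

I/I₀ ≈ 0.267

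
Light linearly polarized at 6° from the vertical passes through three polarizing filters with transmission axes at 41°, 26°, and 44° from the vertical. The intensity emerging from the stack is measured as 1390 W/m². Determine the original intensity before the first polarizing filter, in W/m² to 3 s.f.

I₁ = I₀ cos²(41° − 6°) = I₀ cos²(35°) = 0.671 I₀.
I₂ = I₁ cos²(26° − 41°) = 0.671 I₀ · cos²(15°) = 0.6261 I₀.
I₃ = I₂ cos²(44° − 26°) = 0.6261 I₀ · cos²(18°) = 0.5663 I₀.
So 1390 W/m² = 0.5663 I₀, giving I₀ = 1390/0.5663 = 2455 W/m².

I₀ ≈ 2450 W/m²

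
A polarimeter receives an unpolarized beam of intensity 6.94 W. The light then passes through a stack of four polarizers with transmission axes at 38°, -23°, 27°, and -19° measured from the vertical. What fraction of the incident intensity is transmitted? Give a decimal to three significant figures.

I/I₀ ≈ 0.0234

Unpolarized light through the first polarizer → I₁ = 6.94 W/2 = 3.47 W, polarized at 38°.
I₂ = I₁ · cos²(61°) = 3.47 · 0.235 = 0.8156 W.
I₃ = I₂ · cos²(50°) = 0.8156 · 0.4132 = 0.337 W.
I₄ = I₃ · cos²(46°) = 0.337 · 0.4826 = 0.1626 W.
Transmitted fraction = 0.02343.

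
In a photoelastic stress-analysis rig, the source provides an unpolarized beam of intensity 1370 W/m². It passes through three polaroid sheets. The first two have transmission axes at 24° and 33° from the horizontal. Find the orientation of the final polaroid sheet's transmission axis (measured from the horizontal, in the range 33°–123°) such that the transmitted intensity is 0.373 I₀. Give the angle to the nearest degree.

θ ≈ 62°

Unpolarized light through the first polarizer → I₁ = ½ I₀, now polarized at 24°.
I₂ = I₁ cos²(33° − 24°) = 0.5 I₀ · cos²(9°) = 0.4878 I₀.
Need I₃/I₀ = 0.373, so cos²(θ − 33°) = 0.373 / 0.4878 = 0.7647.
θ − 33° = arccos(√0.7647) = 29.0°, giving θ ≈ 33 + 29.0 = 62.0°.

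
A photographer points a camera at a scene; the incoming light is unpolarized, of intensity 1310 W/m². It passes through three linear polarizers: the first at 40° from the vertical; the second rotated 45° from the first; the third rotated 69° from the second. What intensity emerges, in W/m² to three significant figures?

Unpolarized light through the first polarizer → I₁ = 1310 W/m²/2 = 655 W/m², polarized at 40°.
I₂ = I₁ · cos²(45°) = 655 · 0.5 = 327.5 W/m².
I₃ = I₂ · cos²(69°) = 327.5 · 0.1284 = 42.06 W/m².

I ≈ 42.1 W/m²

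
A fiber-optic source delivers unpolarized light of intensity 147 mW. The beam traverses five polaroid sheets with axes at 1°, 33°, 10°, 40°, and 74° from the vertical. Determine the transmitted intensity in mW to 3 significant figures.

Unpolarized light through the first polarizer → I₁ = 147 mW/2 = 73.5 mW, polarized at 1°.
I₂ = I₁ · cos²(32°) = 73.5 · 0.7192 = 52.86 mW.
I₃ = I₂ · cos²(23°) = 52.86 · 0.8473 = 44.79 mW.
I₄ = I₃ · cos²(30°) = 44.79 · 0.75 = 33.59 mW.
I₅ = I₄ · cos²(34°) = 33.59 · 0.6873 = 23.09 mW.

I ≈ 23.1 mW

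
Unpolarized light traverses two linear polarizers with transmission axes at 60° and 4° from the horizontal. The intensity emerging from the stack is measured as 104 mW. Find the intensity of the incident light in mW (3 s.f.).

Unpolarized light through the first polarizer → I₁ = ½ I₀, now polarized at 60°.
I₂ = I₁ cos²(4° − 60°) = 0.5 I₀ · cos²(56°) = 0.1563 I₀.
So 104 mW = 0.1563 I₀, giving I₀ = 104/0.1563 = 665.2 mW.

I₀ ≈ 665 mW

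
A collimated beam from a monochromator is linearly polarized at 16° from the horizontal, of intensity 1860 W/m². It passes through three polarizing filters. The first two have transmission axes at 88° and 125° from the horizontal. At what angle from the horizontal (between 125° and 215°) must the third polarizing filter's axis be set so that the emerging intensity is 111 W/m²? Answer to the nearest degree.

I₁ = I₀ cos²(88° − 16°) = I₀ cos²(72°) = 0.09549 I₀.
I₂ = I₁ cos²(125° − 88°) = 0.09549 I₀ · cos²(37°) = 0.06091 I₀.
Target fraction: 111 / 1860 W/m² = 0.05968 of I₀.
Need I₃/I₀ = 0.05968, so cos²(θ − 125°) = 0.05968 / 0.06091 = 0.9798.
θ − 125° = arccos(√0.9798) = 8.2°, giving θ ≈ 125 + 8.2 = 133.2°.

θ ≈ 133°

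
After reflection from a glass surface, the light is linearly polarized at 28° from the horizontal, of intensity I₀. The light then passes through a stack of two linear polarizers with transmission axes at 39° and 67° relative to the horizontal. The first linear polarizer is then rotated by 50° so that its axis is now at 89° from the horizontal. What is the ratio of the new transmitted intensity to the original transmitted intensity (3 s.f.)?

I_new/I_old ≈ 0.269

Before rotation:
I₁ = I₀ cos²(39° − 28°) = I₀ cos²(11°) = 0.9636 I₀.
I₂ = I₁ cos²(67° − 39°) = 0.9636 I₀ · cos²(28°) = 0.7512 I₀.
After rotation:
I₁ = I₀ cos²(89° − 28°) = I₀ cos²(61°) = 0.235 I₀.
I₂ = I₁ cos²(67° − 89°) = 0.235 I₀ · cos²(22°) = 0.2021 I₀.
Ratio = 0.2021 / 0.7512 = 0.269.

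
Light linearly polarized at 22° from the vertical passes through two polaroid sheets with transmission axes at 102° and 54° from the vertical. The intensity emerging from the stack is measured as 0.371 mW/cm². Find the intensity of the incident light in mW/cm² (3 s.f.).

I₀ ≈ 27.5 mW/cm²

I₁ = I₀ cos²(102° − 22°) = I₀ cos²(80°) = 0.03015 I₀.
I₂ = I₁ cos²(54° − 102°) = 0.03015 I₀ · cos²(48°) = 0.0135 I₀.
So 0.371 mW/cm² = 0.0135 I₀, giving I₀ = 0.371/0.0135 = 27.48 mW/cm².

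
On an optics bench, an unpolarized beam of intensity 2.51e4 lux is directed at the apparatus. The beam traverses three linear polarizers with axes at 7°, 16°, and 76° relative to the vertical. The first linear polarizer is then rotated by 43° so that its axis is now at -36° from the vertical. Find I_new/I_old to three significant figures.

Before rotation:
Unpolarized light through the first polarizer → I₁ = ½ I₀, now polarized at 7°.
I₂ = I₁ cos²(16° − 7°) = 0.5 I₀ · cos²(9°) = 0.4878 I₀.
I₃ = I₂ cos²(76° − 16°) = 0.4878 I₀ · cos²(60°) = 0.1219 I₀.
After rotation:
Unpolarized light through the first polarizer → I₁ = ½ I₀, now polarized at -36°.
I₂ = I₁ cos²(16° + 36°) = 0.5 I₀ · cos²(52°) = 0.1895 I₀.
I₃ = I₂ cos²(76° − 16°) = 0.1895 I₀ · cos²(60°) = 0.04738 I₀.
Ratio = 0.04738 / 0.1219 = 0.3885.

I_new/I_old ≈ 0.389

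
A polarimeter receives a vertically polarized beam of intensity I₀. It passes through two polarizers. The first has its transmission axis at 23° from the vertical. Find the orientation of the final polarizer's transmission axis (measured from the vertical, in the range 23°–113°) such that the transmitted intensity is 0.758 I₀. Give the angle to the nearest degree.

θ ≈ 42°

I₁ = I₀ cos²(23° − 0°) = I₀ cos²(23°) = 0.8473 I₀.
Need I₂/I₀ = 0.758, so cos²(θ − 23°) = 0.758 / 0.8473 = 0.8946.
θ − 23° = arccos(√0.8946) = 18.9°, giving θ ≈ 23 + 18.9 = 41.9°.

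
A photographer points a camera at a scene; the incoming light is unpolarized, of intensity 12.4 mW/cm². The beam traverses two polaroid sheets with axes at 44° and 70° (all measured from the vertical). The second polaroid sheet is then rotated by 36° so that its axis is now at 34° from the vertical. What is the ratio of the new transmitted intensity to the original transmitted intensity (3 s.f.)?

Before rotation:
Unpolarized light through the first polarizer → I₁ = ½ I₀, now polarized at 44°.
I₂ = I₁ cos²(70° − 44°) = 0.5 I₀ · cos²(26°) = 0.4039 I₀.
After rotation:
Unpolarized light through the first polarizer → I₁ = ½ I₀, now polarized at 44°.
I₂ = I₁ cos²(34° − 44°) = 0.5 I₀ · cos²(10°) = 0.4849 I₀.
Ratio = 0.4849 / 0.4039 = 1.201.

I_new/I_old ≈ 1.20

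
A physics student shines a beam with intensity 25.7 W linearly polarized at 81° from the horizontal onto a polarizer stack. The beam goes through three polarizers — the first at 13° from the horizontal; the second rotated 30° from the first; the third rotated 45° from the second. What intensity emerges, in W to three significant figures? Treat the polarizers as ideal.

I ≈ 1.35 W

I₁ = 25.7 W · cos²(68°) = 3.606 W.
I₂ = I₁ · cos²(30°) = 3.606 · 0.75 = 2.705 W.
I₃ = I₂ · cos²(45°) = 2.705 · 0.5 = 1.352 W.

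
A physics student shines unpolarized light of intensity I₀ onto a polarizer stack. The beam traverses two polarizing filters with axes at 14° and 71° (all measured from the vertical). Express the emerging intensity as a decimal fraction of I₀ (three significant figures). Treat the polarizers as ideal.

Unpolarized light through the first polarizer → I₁ = ½ I₀, now polarized at 14°.
I₂ = I₁ cos²(71° − 14°) = 0.5 I₀ · cos²(57°) = 0.1483 I₀.
Transmitted fraction = 0.1483.

≈ 0.148 I₀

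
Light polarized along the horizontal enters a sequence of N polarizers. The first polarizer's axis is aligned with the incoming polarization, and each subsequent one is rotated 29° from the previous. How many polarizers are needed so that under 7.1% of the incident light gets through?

N = 11

First polarizer is aligned with the polarization: full transmission.
Each further stage multiplies by cos²(29°) = 0.765.
After N polarizers: T = 0.765^(N−1). Require T < 0.071 ⇒ N−1 > ln(0.071)/ln(0.765) = 9.87, so N−1 ≥ 10 and N = 11.
Check: N=11 gives T = 0.06861 < 0.071; N=10 gives T = 0.08969.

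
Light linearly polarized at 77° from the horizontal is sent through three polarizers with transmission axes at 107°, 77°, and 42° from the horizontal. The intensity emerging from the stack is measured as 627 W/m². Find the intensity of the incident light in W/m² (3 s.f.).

I₀ ≈ 1660 W/m²

I₁ = I₀ cos²(107° − 77°) = I₀ cos²(30°) = 0.75 I₀.
I₂ = I₁ cos²(77° − 107°) = 0.75 I₀ · cos²(30°) = 0.5625 I₀.
I₃ = I₂ cos²(42° − 77°) = 0.5625 I₀ · cos²(35°) = 0.3774 I₀.
So 627 W/m² = 0.3774 I₀, giving I₀ = 627/0.3774 = 1661 W/m².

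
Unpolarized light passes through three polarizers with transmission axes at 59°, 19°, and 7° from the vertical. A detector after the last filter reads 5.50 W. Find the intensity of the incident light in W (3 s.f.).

Unpolarized light through the first polarizer → I₁ = ½ I₀, now polarized at 59°.
I₂ = I₁ cos²(19° − 59°) = 0.5 I₀ · cos²(40°) = 0.2934 I₀.
I₃ = I₂ cos²(7° − 19°) = 0.2934 I₀ · cos²(12°) = 0.2807 I₀.
So 5.50 W = 0.2807 I₀, giving I₀ = 5.50/0.2807 = 19.59 W.

I₀ ≈ 19.6 W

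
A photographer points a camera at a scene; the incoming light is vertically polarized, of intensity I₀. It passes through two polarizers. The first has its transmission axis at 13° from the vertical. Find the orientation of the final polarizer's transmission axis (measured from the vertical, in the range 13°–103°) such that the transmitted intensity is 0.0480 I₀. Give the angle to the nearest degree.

θ ≈ 90°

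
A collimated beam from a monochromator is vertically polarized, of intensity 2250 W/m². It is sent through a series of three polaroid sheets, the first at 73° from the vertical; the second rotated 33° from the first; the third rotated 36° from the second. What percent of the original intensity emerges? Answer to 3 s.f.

By Malus's law, I₁ = 2250 W/m² · cos²(73°) = 192.3 W/m².
I₂ = I₁ · cos²(33°) = 192.3 · 0.7034 = 135.3 W/m².
I₃ = I₂ · cos²(36°) = 135.3 · 0.6545 = 88.54 W/m².
That is 3.935% of the incident intensity.

≈ 3.94%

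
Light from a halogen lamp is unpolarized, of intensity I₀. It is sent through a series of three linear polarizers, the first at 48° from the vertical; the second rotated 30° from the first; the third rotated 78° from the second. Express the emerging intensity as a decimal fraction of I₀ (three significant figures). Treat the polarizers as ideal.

Unpolarized light through the first polarizer → I₁ = ½ I₀, now polarized at 48°.
I₂ = I₁ cos²(30°) = 0.5 · 0.75 I₀ = 0.375 I₀.
I₃ = I₂ cos²(78°) = 0.375 · 0.04323 I₀ = 0.01621 I₀.
Transmitted fraction = 0.01621.

≈ 0.0162 I₀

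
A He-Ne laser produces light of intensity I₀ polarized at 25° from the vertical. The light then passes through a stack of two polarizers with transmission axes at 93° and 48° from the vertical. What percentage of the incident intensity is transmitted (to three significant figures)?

I₁ = I₀ cos²(93° − 25°) = I₀ cos²(68°) = 0.1403 I₀.
I₂ = I₁ cos²(48° − 93°) = 0.1403 I₀ · cos²(45°) = 0.07017 I₀.
That is 7.017% of the incident intensity.

≈ 7.02%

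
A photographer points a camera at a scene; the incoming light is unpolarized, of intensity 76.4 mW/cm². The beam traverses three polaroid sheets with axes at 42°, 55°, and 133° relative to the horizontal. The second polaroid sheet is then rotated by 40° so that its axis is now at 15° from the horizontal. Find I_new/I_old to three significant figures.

I_new/I_old ≈ 4.26

Before rotation:
Unpolarized light through the first polarizer → I₁ = ½ I₀, now polarized at 42°.
I₂ = I₁ cos²(55° − 42°) = 0.5 I₀ · cos²(13°) = 0.4747 I₀.
I₃ = I₂ cos²(133° − 55°) = 0.4747 I₀ · cos²(78°) = 0.02052 I₀.
After rotation:
Unpolarized light through the first polarizer → I₁ = ½ I₀, now polarized at 42°.
I₂ = I₁ cos²(15° − 42°) = 0.5 I₀ · cos²(27°) = 0.3969 I₀.
Angle between axes 2 and 3: 62°. I₃ = 0.3969 I₀ · cos²(62°) = 0.08749 I₀.
Ratio = 0.08749 / 0.02052 = 4.264.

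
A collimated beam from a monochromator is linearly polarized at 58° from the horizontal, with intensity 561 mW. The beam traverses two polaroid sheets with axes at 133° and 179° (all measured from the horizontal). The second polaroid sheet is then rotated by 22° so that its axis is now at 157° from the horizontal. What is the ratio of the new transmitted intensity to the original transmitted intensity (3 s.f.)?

I_new/I_old ≈ 1.73

Before rotation:
By Malus's law, I₁ = I₀ cos²(133° − 58°) = I₀ cos²(75°) = 0.06699 I₀.
I₂ = I₁ cos²(179° − 133°) = 0.06699 I₀ · cos²(46°) = 0.03232 I₀.
After rotation:
I₁ = I₀ cos²(133° − 58°) = I₀ cos²(75°) = 0.06699 I₀.
I₂ = I₁ cos²(157° − 133°) = 0.06699 I₀ · cos²(24°) = 0.05591 I₀.
Ratio = 0.05591 / 0.03232 = 1.729.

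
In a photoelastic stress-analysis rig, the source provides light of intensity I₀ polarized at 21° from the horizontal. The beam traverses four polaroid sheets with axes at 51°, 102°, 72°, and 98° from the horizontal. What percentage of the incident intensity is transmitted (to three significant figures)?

≈ 18.0%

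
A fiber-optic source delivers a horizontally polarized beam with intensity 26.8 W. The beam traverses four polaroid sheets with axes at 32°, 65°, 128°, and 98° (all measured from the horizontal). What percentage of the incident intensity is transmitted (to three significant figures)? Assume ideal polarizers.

≈ 7.82%

I₁ = 26.8 W · cos²(32°) = 19.27 W.
I₂ = I₁ · cos²(33°) = 19.27 · 0.7034 = 13.56 W.
I₃ = I₂ · cos²(63°) = 13.56 · 0.2061 = 2.794 W.
I₄ = I₃ · cos²(30°) = 2.794 · 0.75 = 2.096 W.
That is 7.819% of the incident intensity.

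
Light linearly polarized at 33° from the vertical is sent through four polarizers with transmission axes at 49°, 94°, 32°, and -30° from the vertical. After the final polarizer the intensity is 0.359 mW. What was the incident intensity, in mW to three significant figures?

I₁ = I₀ cos²(49° − 33°) = I₀ cos²(16°) = 0.924 I₀.
I₂ = I₁ cos²(94° − 49°) = 0.924 I₀ · cos²(45°) = 0.462 I₀.
I₃ = I₂ cos²(32° − 94°) = 0.462 I₀ · cos²(62°) = 0.1018 I₀.
I₄ = I₃ cos²(-30° − 32°) = 0.1018 I₀ · cos²(62°) = 0.02244 I₀.
So 0.359 mW = 0.02244 I₀, giving I₀ = 0.359/0.02244 = 16 mW.

I₀ ≈ 16.0 mW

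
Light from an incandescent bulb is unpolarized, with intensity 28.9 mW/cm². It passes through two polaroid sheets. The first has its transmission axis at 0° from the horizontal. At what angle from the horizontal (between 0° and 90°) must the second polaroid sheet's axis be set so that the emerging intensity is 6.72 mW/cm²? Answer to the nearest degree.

θ ≈ 47°

Unpolarized light through the first polarizer → I₁ = ½ I₀, now polarized at 0°.
Target fraction: 6.72 / 28.9 mW/cm² = 0.2325 of I₀.
Need I₂/I₀ = 0.2325, so cos²(θ − 0°) = 0.2325 / 0.5 = 0.4651.
θ − 0° = arccos(√0.4651) = 47.0°, giving θ ≈ 0 + 47.0 = 47.0°.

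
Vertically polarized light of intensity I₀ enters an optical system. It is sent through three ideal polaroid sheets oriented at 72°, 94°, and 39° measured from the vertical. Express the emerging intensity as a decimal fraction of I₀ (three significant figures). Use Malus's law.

By Malus's law, I₁ = I₀ cos²(72° − 0°) = I₀ cos²(72°) = 0.09549 I₀.
I₂ = I₁ cos²(94° − 72°) = 0.09549 I₀ · cos²(22°) = 0.08209 I₀.
I₃ = I₂ cos²(39° − 94°) = 0.08209 I₀ · cos²(55°) = 0.02701 I₀.
Transmitted fraction = 0.02701.

≈ 0.0270 I₀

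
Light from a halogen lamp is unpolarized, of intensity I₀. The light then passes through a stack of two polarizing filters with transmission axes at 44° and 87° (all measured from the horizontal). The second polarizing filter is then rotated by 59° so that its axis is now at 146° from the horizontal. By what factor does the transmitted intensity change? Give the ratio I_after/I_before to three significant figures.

Before rotation:
Unpolarized light through the first polarizer → I₁ = ½ I₀, now polarized at 44°.
I₂ = I₁ cos²(87° − 44°) = 0.5 I₀ · cos²(43°) = 0.2674 I₀.
After rotation:
Unpolarized light through the first polarizer → I₁ = ½ I₀, now polarized at 44°.
Angle between axes 1 and 2: 78°. I₂ = 0.5 I₀ · cos²(78°) = 0.02161 I₀.
Ratio = 0.02161 / 0.2674 = 0.08082.

I_new/I_old ≈ 0.0808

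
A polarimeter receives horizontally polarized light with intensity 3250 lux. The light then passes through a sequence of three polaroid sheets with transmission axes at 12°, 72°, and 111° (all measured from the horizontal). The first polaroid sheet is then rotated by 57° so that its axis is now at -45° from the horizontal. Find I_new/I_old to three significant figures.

I_new/I_old ≈ 0.431

Before rotation:
By Malus's law, I₁ = I₀ cos²(12° − 0°) = I₀ cos²(12°) = 0.9568 I₀.
I₂ = I₁ cos²(72° − 12°) = 0.9568 I₀ · cos²(60°) = 0.2392 I₀.
I₃ = I₂ cos²(111° − 72°) = 0.2392 I₀ · cos²(39°) = 0.1445 I₀.
After rotation:
I₁ = I₀ cos²(-45° − 0°) = I₀ cos²(45°) = 0.5 I₀.
Angle between axes 1 and 2: 63°. I₂ = 0.5 I₀ · cos²(63°) = 0.1031 I₀.
I₃ = I₂ cos²(111° − 72°) = 0.1031 I₀ · cos²(39°) = 0.06224 I₀.
Ratio = 0.06224 / 0.1445 = 0.4308.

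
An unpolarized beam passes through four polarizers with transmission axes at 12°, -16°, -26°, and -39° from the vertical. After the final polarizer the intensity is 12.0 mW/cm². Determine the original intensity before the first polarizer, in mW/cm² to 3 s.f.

I₀ ≈ 33.4 mW/cm²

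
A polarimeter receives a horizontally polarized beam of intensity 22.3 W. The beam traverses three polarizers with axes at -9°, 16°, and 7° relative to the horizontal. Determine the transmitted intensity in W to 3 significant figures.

By Malus's law, I₁ = 22.3 W · cos²(9°) = 21.75 W.
I₂ = I₁ · cos²(25°) = 21.75 · 0.8214 = 17.87 W.
I₃ = I₂ · cos²(9°) = 17.87 · 0.9755 = 17.43 W.

I ≈ 17.4 W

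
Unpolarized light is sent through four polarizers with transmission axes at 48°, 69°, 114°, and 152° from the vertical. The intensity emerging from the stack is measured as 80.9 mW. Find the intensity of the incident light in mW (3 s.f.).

I₀ ≈ 598 mW

Unpolarized light through the first polarizer → I₁ = ½ I₀, now polarized at 48°.
I₂ = I₁ cos²(69° − 48°) = 0.5 I₀ · cos²(21°) = 0.4358 I₀.
I₃ = I₂ cos²(114° − 69°) = 0.4358 I₀ · cos²(45°) = 0.2179 I₀.
I₄ = I₃ cos²(152° − 114°) = 0.2179 I₀ · cos²(38°) = 0.1353 I₀.
So 80.9 mW = 0.1353 I₀, giving I₀ = 80.9/0.1353 = 597.9 mW.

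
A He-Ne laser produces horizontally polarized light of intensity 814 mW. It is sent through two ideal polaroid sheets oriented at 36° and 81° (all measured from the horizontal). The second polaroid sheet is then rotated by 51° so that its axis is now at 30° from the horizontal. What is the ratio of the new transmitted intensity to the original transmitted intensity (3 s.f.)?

Before rotation:
By Malus's law, I₁ = I₀ cos²(36° − 0°) = I₀ cos²(36°) = 0.6545 I₀.
I₂ = I₁ cos²(81° − 36°) = 0.6545 I₀ · cos²(45°) = 0.3273 I₀.
After rotation:
I₁ = I₀ cos²(36° − 0°) = I₀ cos²(36°) = 0.6545 I₀.
I₂ = I₁ cos²(30° − 36°) = 0.6545 I₀ · cos²(6°) = 0.6474 I₀.
Ratio = 0.6474 / 0.3273 = 1.978.

I_new/I_old ≈ 1.98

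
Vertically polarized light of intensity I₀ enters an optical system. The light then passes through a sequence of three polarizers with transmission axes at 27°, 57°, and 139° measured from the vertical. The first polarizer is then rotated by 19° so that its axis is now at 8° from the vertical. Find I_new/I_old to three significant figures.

Before rotation:
I₁ = I₀ cos²(27° − 0°) = I₀ cos²(27°) = 0.7939 I₀.
I₂ = I₁ cos²(57° − 27°) = 0.7939 I₀ · cos²(30°) = 0.5954 I₀.
I₃ = I₂ cos²(139° − 57°) = 0.5954 I₀ · cos²(82°) = 0.01153 I₀.
After rotation:
I₁ = I₀ cos²(8° − 0°) = I₀ cos²(8°) = 0.9806 I₀.
I₂ = I₁ cos²(57° − 8°) = 0.9806 I₀ · cos²(49°) = 0.4221 I₀.
I₃ = I₂ cos²(139° − 57°) = 0.4221 I₀ · cos²(82°) = 0.008175 I₀.
Ratio = 0.008175 / 0.01153 = 0.7089.

I_new/I_old ≈ 0.709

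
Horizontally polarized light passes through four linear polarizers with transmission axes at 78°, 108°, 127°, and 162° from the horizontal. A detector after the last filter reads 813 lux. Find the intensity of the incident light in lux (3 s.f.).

I₀ ≈ 4.18e4 lux

I₁ = I₀ cos²(78° − 0°) = I₀ cos²(78°) = 0.04323 I₀.
I₂ = I₁ cos²(108° − 78°) = 0.04323 I₀ · cos²(30°) = 0.03242 I₀.
I₃ = I₂ cos²(127° − 108°) = 0.03242 I₀ · cos²(19°) = 0.02898 I₀.
I₄ = I₃ cos²(162° − 127°) = 0.02898 I₀ · cos²(35°) = 0.01945 I₀.
So 813 lux = 0.01945 I₀, giving I₀ = 813/0.01945 = 4.18e+04 lux.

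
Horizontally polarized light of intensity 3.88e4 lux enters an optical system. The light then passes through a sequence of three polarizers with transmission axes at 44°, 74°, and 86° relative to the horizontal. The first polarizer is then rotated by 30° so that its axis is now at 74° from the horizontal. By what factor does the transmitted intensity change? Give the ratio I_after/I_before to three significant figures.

I_new/I_old ≈ 0.196

Before rotation:
By Malus's law, I₁ = I₀ cos²(44° − 0°) = I₀ cos²(44°) = 0.5174 I₀.
I₂ = I₁ cos²(74° − 44°) = 0.5174 I₀ · cos²(30°) = 0.3881 I₀.
I₃ = I₂ cos²(86° − 74°) = 0.3881 I₀ · cos²(12°) = 0.3713 I₀.
After rotation:
I₁ = I₀ cos²(74° − 0°) = I₀ cos²(74°) = 0.07598 I₀.
I₂ = I₁ cos²(74° − 74°) = 0.07598 I₀ · cos²(0°) = 0.07598 I₀.
I₃ = I₂ cos²(86° − 74°) = 0.07598 I₀ · cos²(12°) = 0.07269 I₀.
Ratio = 0.07269 / 0.3713 = 0.1958.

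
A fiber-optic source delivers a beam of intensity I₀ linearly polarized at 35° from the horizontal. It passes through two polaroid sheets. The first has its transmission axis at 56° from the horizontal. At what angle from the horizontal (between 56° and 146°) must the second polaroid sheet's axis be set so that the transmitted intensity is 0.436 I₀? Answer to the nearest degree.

θ ≈ 101°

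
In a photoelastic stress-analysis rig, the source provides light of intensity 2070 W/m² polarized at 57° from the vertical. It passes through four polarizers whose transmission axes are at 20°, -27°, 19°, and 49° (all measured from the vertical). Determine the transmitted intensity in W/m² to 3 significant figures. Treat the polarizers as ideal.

I ≈ 222 W/m²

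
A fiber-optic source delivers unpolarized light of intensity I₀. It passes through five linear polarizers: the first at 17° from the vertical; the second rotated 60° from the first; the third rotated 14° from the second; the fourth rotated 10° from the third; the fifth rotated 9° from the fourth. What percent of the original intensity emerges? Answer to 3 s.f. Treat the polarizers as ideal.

Unpolarized light through the first polarizer → I₁ = ½ I₀, now polarized at 17°.
I₂ = I₁ cos²(60°) = 0.5 · 0.25 I₀ = 0.125 I₀.
I₃ = I₂ cos²(14°) = 0.125 · 0.9415 I₀ = 0.1177 I₀.
I₄ = I₃ cos²(10°) = 0.1177 · 0.9698 I₀ = 0.1141 I₀.
I₅ = I₄ cos²(9°) = 0.1141 · 0.9755 I₀ = 0.1113 I₀.
That is 11.13% of the incident intensity.

≈ 11.1%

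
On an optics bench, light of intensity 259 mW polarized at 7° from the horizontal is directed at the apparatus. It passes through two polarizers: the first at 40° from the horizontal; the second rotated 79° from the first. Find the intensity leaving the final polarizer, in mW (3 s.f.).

I ≈ 6.63 mW

I₁ = 259 mW · cos²(33°) = 182.2 mW.
I₂ = I₁ · cos²(79°) = 182.2 · 0.03641 = 6.633 mW.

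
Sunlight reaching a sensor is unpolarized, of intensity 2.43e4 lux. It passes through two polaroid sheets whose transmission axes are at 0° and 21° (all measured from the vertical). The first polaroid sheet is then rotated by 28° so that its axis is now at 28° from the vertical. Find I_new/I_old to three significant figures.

I_new/I_old ≈ 1.13

Before rotation:
Unpolarized light through the first polarizer → I₁ = ½ I₀, now polarized at 0°.
I₂ = I₁ cos²(21° − 0°) = 0.5 I₀ · cos²(21°) = 0.4358 I₀.
After rotation:
Unpolarized light through the first polarizer → I₁ = ½ I₀, now polarized at 28°.
I₂ = I₁ cos²(21° − 28°) = 0.5 I₀ · cos²(7°) = 0.4926 I₀.
Ratio = 0.4926 / 0.4358 = 1.13.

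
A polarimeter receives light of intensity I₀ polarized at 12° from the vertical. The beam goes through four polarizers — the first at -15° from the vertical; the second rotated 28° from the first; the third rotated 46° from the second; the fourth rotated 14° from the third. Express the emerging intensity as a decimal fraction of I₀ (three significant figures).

≈ 0.281 I₀

By Malus's law, I₁ = I₀ cos²(-15° − 12°) = I₀ cos²(27°) = 0.7939 I₀.
I₂ = I₁ cos²(28°) = 0.7939 · 0.7796 I₀ = 0.6189 I₀.
I₃ = I₂ cos²(46°) = 0.6189 · 0.4826 I₀ = 0.2987 I₀.
I₄ = I₃ cos²(14°) = 0.2987 · 0.9415 I₀ = 0.2812 I₀.
Transmitted fraction = 0.2812.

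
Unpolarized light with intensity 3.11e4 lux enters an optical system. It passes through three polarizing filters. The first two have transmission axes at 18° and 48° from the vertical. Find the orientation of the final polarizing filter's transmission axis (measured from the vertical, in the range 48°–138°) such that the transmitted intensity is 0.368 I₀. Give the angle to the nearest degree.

θ ≈ 56°

Unpolarized light through the first polarizer → I₁ = ½ I₀, now polarized at 18°.
I₂ = I₁ cos²(48° − 18°) = 0.5 I₀ · cos²(30°) = 0.375 I₀.
Need I₃/I₀ = 0.368, so cos²(θ − 48°) = 0.368 / 0.375 = 0.9813.
θ − 48° = arccos(√0.9813) = 7.9°, giving θ ≈ 48 + 7.9 = 55.9°.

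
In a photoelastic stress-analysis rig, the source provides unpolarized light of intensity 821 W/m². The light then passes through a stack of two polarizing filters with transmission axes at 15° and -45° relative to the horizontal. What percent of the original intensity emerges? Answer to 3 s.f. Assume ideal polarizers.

Unpolarized light through the first polarizer → I₁ = 821 W/m²/2 = 410.5 W/m², polarized at 15°.
I₂ = I₁ · cos²(60°) = 410.5 · 0.25 = 102.6 W/m².
That is 12.5% of the incident intensity.

≈ 12.5%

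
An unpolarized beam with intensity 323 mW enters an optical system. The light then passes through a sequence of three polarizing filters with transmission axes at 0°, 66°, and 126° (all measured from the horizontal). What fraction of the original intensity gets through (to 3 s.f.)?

Unpolarized light through the first polarizer → I₁ = 323 mW/2 = 161.5 mW, polarized at 0°.
I₂ = I₁ · cos²(66°) = 161.5 · 0.1654 = 26.72 mW.
I₃ = I₂ · cos²(60°) = 26.72 · 0.25 = 6.679 mW.
Transmitted fraction = 0.02068.

I/I₀ ≈ 0.0207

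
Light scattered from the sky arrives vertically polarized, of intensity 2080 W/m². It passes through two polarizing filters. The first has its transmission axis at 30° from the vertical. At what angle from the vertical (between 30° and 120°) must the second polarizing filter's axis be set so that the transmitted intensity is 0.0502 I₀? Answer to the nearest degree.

θ ≈ 105°

I₁ = I₀ cos²(30° − 0°) = I₀ cos²(30°) = 0.75 I₀.
Need I₂/I₀ = 0.0502, so cos²(θ − 30°) = 0.0502 / 0.75 = 0.06693.
θ − 30° = arccos(√0.06693) = 75.0°, giving θ ≈ 30 + 75.0 = 105.0°.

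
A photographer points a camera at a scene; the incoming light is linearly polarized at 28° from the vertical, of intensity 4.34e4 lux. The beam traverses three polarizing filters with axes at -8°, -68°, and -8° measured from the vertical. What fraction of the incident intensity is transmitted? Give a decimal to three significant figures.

I/I₀ ≈ 0.0409

I₁ = 4.34e4 lux · cos²(36°) = 2.841e+04 lux.
I₂ = I₁ · cos²(60°) = 2.841e+04 · 0.25 = 7101 lux.
I₃ = I₂ · cos²(60°) = 7101 · 0.25 = 1775 lux.
Transmitted fraction = 0.04091.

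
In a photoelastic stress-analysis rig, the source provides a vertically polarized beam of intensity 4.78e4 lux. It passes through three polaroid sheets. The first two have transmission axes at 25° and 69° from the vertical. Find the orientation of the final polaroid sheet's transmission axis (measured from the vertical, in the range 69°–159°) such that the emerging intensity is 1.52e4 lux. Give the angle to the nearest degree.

θ ≈ 99°

I₁ = I₀ cos²(25° − 0°) = I₀ cos²(25°) = 0.8214 I₀.
I₂ = I₁ cos²(69° − 25°) = 0.8214 I₀ · cos²(44°) = 0.425 I₀.
Target fraction: 1.52e4 / 4.78e4 lux = 0.318 of I₀.
Need I₃/I₀ = 0.318, so cos²(θ − 69°) = 0.318 / 0.425 = 0.7482.
θ − 69° = arccos(√0.7482) = 30.1°, giving θ ≈ 69 + 30.1 = 99.1°.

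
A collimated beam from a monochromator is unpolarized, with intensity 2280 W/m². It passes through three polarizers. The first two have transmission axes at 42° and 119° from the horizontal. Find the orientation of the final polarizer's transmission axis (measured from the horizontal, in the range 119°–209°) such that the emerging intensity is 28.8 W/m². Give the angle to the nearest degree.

θ ≈ 164°

Unpolarized light through the first polarizer → I₁ = ½ I₀, now polarized at 42°.
I₂ = I₁ cos²(119° − 42°) = 0.5 I₀ · cos²(77°) = 0.0253 I₀.
Target fraction: 28.8 / 2280 W/m² = 0.01263 of I₀.
Need I₃/I₀ = 0.01263, so cos²(θ − 119°) = 0.01263 / 0.0253 = 0.4992.
θ − 119° = arccos(√0.4992) = 45.0°, giving θ ≈ 119 + 45.0 = 164.0°.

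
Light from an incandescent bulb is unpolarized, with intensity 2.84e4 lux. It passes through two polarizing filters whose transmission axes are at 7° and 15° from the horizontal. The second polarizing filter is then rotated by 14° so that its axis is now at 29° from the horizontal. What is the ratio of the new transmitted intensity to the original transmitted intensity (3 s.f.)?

I_new/I_old ≈ 0.877

Before rotation:
Unpolarized light through the first polarizer → I₁ = ½ I₀, now polarized at 7°.
I₂ = I₁ cos²(15° − 7°) = 0.5 I₀ · cos²(8°) = 0.4903 I₀.
After rotation:
Unpolarized light through the first polarizer → I₁ = ½ I₀, now polarized at 7°.
I₂ = I₁ cos²(29° − 7°) = 0.5 I₀ · cos²(22°) = 0.4298 I₀.
Ratio = 0.4298 / 0.4903 = 0.8766.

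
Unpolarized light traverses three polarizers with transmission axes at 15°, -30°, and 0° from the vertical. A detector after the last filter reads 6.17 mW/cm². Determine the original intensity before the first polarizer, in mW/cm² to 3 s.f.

I₀ ≈ 32.9 mW/cm²

Unpolarized light through the first polarizer → I₁ = ½ I₀, now polarized at 15°.
I₂ = I₁ cos²(-30° − 15°) = 0.5 I₀ · cos²(45°) = 0.25 I₀.
I₃ = I₂ cos²(0° + 30°) = 0.25 I₀ · cos²(30°) = 0.1875 I₀.
So 6.17 mW/cm² = 0.1875 I₀, giving I₀ = 6.17/0.1875 = 32.91 mW/cm².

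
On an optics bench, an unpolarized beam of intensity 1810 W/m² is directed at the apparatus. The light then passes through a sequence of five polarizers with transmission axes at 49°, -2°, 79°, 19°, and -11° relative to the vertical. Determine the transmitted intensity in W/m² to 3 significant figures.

Unpolarized light through the first polarizer → I₁ = 1810 W/m²/2 = 905 W/m², polarized at 49°.
I₂ = I₁ · cos²(51°) = 905 · 0.396 = 358.4 W/m².
I₃ = I₂ · cos²(81°) = 358.4 · 0.02447 = 8.771 W/m².
I₄ = I₃ · cos²(60°) = 8.771 · 0.25 = 2.193 W/m².
I₅ = I₄ · cos²(30°) = 2.193 · 0.75 = 1.645 W/m².

I ≈ 1.64 W/m²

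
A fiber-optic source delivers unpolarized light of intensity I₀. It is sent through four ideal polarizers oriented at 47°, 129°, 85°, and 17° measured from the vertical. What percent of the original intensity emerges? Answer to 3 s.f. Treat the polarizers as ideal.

Unpolarized light through the first polarizer → I₁ = ½ I₀, now polarized at 47°.
I₂ = I₁ cos²(129° − 47°) = 0.5 I₀ · cos²(82°) = 0.009685 I₀.
I₃ = I₂ cos²(85° − 129°) = 0.009685 I₀ · cos²(44°) = 0.005011 I₀.
I₄ = I₃ cos²(17° − 85°) = 0.005011 I₀ · cos²(68°) = 0.0007032 I₀.
That is 0.07032% of the incident intensity.

≈ 0.0703%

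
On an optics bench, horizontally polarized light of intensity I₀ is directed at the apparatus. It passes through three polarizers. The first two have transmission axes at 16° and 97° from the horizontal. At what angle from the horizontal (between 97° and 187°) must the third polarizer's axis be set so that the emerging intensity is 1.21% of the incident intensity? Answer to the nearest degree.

I₁ = I₀ cos²(16° − 0°) = I₀ cos²(16°) = 0.924 I₀.
I₂ = I₁ cos²(97° − 16°) = 0.924 I₀ · cos²(81°) = 0.02261 I₀.
Need I₃/I₀ = 0.0121, so cos²(θ − 97°) = 0.0121 / 0.02261 = 0.5351.
θ − 97° = arccos(√0.5351) = 43.0°, giving θ ≈ 97 + 43.0 = 140.0°.

θ ≈ 140°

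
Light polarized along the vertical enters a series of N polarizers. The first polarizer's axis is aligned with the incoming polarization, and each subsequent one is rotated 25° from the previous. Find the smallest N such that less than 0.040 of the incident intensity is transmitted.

First polarizer is aligned with the polarization: full transmission.
Each further stage multiplies by cos²(25°) = 0.8214.
After N polarizers: T = 0.8214^(N−1). Require T < 0.040 ⇒ N−1 > ln(0.040)/ln(0.8214) = 16.36, so N−1 ≥ 17 and N = 18.
Check: N=18 gives T = 0.03527 < 0.040; N=17 gives T = 0.04294.

N = 18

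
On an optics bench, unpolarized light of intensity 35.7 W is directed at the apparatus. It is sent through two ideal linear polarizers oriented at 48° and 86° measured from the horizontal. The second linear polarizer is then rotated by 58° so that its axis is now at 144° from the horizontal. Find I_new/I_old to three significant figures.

Before rotation:
Unpolarized light through the first polarizer → I₁ = ½ I₀, now polarized at 48°.
I₂ = I₁ cos²(86° − 48°) = 0.5 I₀ · cos²(38°) = 0.3105 I₀.
After rotation:
Unpolarized light through the first polarizer → I₁ = ½ I₀, now polarized at 48°.
Angle between axes 1 and 2: 84°. I₂ = 0.5 I₀ · cos²(84°) = 0.005463 I₀.
Ratio = 0.005463 / 0.3105 = 0.0176.

I_new/I_old ≈ 0.0176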